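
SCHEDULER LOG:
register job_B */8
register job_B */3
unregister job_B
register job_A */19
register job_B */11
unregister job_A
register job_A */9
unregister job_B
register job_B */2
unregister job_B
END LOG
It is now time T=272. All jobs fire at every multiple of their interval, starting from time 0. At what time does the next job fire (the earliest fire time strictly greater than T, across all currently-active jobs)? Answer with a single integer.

Answer: 279

Derivation:
Op 1: register job_B */8 -> active={job_B:*/8}
Op 2: register job_B */3 -> active={job_B:*/3}
Op 3: unregister job_B -> active={}
Op 4: register job_A */19 -> active={job_A:*/19}
Op 5: register job_B */11 -> active={job_A:*/19, job_B:*/11}
Op 6: unregister job_A -> active={job_B:*/11}
Op 7: register job_A */9 -> active={job_A:*/9, job_B:*/11}
Op 8: unregister job_B -> active={job_A:*/9}
Op 9: register job_B */2 -> active={job_A:*/9, job_B:*/2}
Op 10: unregister job_B -> active={job_A:*/9}
  job_A: interval 9, next fire after T=272 is 279
Earliest fire time = 279 (job job_A)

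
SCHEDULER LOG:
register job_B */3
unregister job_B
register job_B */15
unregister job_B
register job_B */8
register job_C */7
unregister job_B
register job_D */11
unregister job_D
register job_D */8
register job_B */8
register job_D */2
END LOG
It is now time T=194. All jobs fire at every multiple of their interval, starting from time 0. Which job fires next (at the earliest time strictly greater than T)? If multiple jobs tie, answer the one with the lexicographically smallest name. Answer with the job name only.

Answer: job_C

Derivation:
Op 1: register job_B */3 -> active={job_B:*/3}
Op 2: unregister job_B -> active={}
Op 3: register job_B */15 -> active={job_B:*/15}
Op 4: unregister job_B -> active={}
Op 5: register job_B */8 -> active={job_B:*/8}
Op 6: register job_C */7 -> active={job_B:*/8, job_C:*/7}
Op 7: unregister job_B -> active={job_C:*/7}
Op 8: register job_D */11 -> active={job_C:*/7, job_D:*/11}
Op 9: unregister job_D -> active={job_C:*/7}
Op 10: register job_D */8 -> active={job_C:*/7, job_D:*/8}
Op 11: register job_B */8 -> active={job_B:*/8, job_C:*/7, job_D:*/8}
Op 12: register job_D */2 -> active={job_B:*/8, job_C:*/7, job_D:*/2}
  job_B: interval 8, next fire after T=194 is 200
  job_C: interval 7, next fire after T=194 is 196
  job_D: interval 2, next fire after T=194 is 196
Earliest = 196, winner (lex tiebreak) = job_C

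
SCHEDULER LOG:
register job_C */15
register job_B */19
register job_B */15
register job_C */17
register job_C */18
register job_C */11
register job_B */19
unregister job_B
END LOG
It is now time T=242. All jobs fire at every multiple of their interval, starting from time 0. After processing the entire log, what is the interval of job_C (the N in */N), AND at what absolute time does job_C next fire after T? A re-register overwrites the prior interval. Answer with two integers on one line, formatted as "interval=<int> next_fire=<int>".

Op 1: register job_C */15 -> active={job_C:*/15}
Op 2: register job_B */19 -> active={job_B:*/19, job_C:*/15}
Op 3: register job_B */15 -> active={job_B:*/15, job_C:*/15}
Op 4: register job_C */17 -> active={job_B:*/15, job_C:*/17}
Op 5: register job_C */18 -> active={job_B:*/15, job_C:*/18}
Op 6: register job_C */11 -> active={job_B:*/15, job_C:*/11}
Op 7: register job_B */19 -> active={job_B:*/19, job_C:*/11}
Op 8: unregister job_B -> active={job_C:*/11}
Final interval of job_C = 11
Next fire of job_C after T=242: (242//11+1)*11 = 253

Answer: interval=11 next_fire=253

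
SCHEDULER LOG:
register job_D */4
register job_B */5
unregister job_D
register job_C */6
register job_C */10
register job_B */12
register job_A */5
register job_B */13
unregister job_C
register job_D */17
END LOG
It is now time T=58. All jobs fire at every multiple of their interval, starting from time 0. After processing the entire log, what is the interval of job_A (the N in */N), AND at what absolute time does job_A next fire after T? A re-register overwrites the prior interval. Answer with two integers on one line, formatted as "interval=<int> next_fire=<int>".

Answer: interval=5 next_fire=60

Derivation:
Op 1: register job_D */4 -> active={job_D:*/4}
Op 2: register job_B */5 -> active={job_B:*/5, job_D:*/4}
Op 3: unregister job_D -> active={job_B:*/5}
Op 4: register job_C */6 -> active={job_B:*/5, job_C:*/6}
Op 5: register job_C */10 -> active={job_B:*/5, job_C:*/10}
Op 6: register job_B */12 -> active={job_B:*/12, job_C:*/10}
Op 7: register job_A */5 -> active={job_A:*/5, job_B:*/12, job_C:*/10}
Op 8: register job_B */13 -> active={job_A:*/5, job_B:*/13, job_C:*/10}
Op 9: unregister job_C -> active={job_A:*/5, job_B:*/13}
Op 10: register job_D */17 -> active={job_A:*/5, job_B:*/13, job_D:*/17}
Final interval of job_A = 5
Next fire of job_A after T=58: (58//5+1)*5 = 60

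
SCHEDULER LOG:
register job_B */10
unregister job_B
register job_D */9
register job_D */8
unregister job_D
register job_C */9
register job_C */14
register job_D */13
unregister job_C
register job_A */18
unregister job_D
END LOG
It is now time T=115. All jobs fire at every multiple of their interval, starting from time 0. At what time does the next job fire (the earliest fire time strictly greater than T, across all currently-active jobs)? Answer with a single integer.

Answer: 126

Derivation:
Op 1: register job_B */10 -> active={job_B:*/10}
Op 2: unregister job_B -> active={}
Op 3: register job_D */9 -> active={job_D:*/9}
Op 4: register job_D */8 -> active={job_D:*/8}
Op 5: unregister job_D -> active={}
Op 6: register job_C */9 -> active={job_C:*/9}
Op 7: register job_C */14 -> active={job_C:*/14}
Op 8: register job_D */13 -> active={job_C:*/14, job_D:*/13}
Op 9: unregister job_C -> active={job_D:*/13}
Op 10: register job_A */18 -> active={job_A:*/18, job_D:*/13}
Op 11: unregister job_D -> active={job_A:*/18}
  job_A: interval 18, next fire after T=115 is 126
Earliest fire time = 126 (job job_A)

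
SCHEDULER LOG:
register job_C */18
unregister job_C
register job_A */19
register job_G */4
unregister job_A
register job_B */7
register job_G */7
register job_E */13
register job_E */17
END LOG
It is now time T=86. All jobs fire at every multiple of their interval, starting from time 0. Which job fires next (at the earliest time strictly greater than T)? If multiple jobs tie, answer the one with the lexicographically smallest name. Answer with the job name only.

Op 1: register job_C */18 -> active={job_C:*/18}
Op 2: unregister job_C -> active={}
Op 3: register job_A */19 -> active={job_A:*/19}
Op 4: register job_G */4 -> active={job_A:*/19, job_G:*/4}
Op 5: unregister job_A -> active={job_G:*/4}
Op 6: register job_B */7 -> active={job_B:*/7, job_G:*/4}
Op 7: register job_G */7 -> active={job_B:*/7, job_G:*/7}
Op 8: register job_E */13 -> active={job_B:*/7, job_E:*/13, job_G:*/7}
Op 9: register job_E */17 -> active={job_B:*/7, job_E:*/17, job_G:*/7}
  job_B: interval 7, next fire after T=86 is 91
  job_E: interval 17, next fire after T=86 is 102
  job_G: interval 7, next fire after T=86 is 91
Earliest = 91, winner (lex tiebreak) = job_B

Answer: job_B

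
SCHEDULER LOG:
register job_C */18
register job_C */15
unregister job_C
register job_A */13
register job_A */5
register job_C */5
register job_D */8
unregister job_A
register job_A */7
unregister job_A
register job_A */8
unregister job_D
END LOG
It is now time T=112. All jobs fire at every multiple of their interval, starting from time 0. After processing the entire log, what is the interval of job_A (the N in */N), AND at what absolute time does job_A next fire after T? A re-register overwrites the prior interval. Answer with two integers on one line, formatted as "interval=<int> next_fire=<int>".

Answer: interval=8 next_fire=120

Derivation:
Op 1: register job_C */18 -> active={job_C:*/18}
Op 2: register job_C */15 -> active={job_C:*/15}
Op 3: unregister job_C -> active={}
Op 4: register job_A */13 -> active={job_A:*/13}
Op 5: register job_A */5 -> active={job_A:*/5}
Op 6: register job_C */5 -> active={job_A:*/5, job_C:*/5}
Op 7: register job_D */8 -> active={job_A:*/5, job_C:*/5, job_D:*/8}
Op 8: unregister job_A -> active={job_C:*/5, job_D:*/8}
Op 9: register job_A */7 -> active={job_A:*/7, job_C:*/5, job_D:*/8}
Op 10: unregister job_A -> active={job_C:*/5, job_D:*/8}
Op 11: register job_A */8 -> active={job_A:*/8, job_C:*/5, job_D:*/8}
Op 12: unregister job_D -> active={job_A:*/8, job_C:*/5}
Final interval of job_A = 8
Next fire of job_A after T=112: (112//8+1)*8 = 120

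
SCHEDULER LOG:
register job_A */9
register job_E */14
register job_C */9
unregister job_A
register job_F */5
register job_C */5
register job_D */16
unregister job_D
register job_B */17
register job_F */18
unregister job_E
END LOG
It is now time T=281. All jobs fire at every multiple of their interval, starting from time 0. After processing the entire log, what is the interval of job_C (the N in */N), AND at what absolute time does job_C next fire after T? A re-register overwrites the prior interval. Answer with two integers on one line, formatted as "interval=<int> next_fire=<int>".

Answer: interval=5 next_fire=285

Derivation:
Op 1: register job_A */9 -> active={job_A:*/9}
Op 2: register job_E */14 -> active={job_A:*/9, job_E:*/14}
Op 3: register job_C */9 -> active={job_A:*/9, job_C:*/9, job_E:*/14}
Op 4: unregister job_A -> active={job_C:*/9, job_E:*/14}
Op 5: register job_F */5 -> active={job_C:*/9, job_E:*/14, job_F:*/5}
Op 6: register job_C */5 -> active={job_C:*/5, job_E:*/14, job_F:*/5}
Op 7: register job_D */16 -> active={job_C:*/5, job_D:*/16, job_E:*/14, job_F:*/5}
Op 8: unregister job_D -> active={job_C:*/5, job_E:*/14, job_F:*/5}
Op 9: register job_B */17 -> active={job_B:*/17, job_C:*/5, job_E:*/14, job_F:*/5}
Op 10: register job_F */18 -> active={job_B:*/17, job_C:*/5, job_E:*/14, job_F:*/18}
Op 11: unregister job_E -> active={job_B:*/17, job_C:*/5, job_F:*/18}
Final interval of job_C = 5
Next fire of job_C after T=281: (281//5+1)*5 = 285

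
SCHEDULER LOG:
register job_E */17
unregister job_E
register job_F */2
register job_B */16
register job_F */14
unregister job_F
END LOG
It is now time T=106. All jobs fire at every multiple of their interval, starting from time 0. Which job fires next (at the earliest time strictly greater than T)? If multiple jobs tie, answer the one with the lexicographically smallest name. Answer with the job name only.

Op 1: register job_E */17 -> active={job_E:*/17}
Op 2: unregister job_E -> active={}
Op 3: register job_F */2 -> active={job_F:*/2}
Op 4: register job_B */16 -> active={job_B:*/16, job_F:*/2}
Op 5: register job_F */14 -> active={job_B:*/16, job_F:*/14}
Op 6: unregister job_F -> active={job_B:*/16}
  job_B: interval 16, next fire after T=106 is 112
Earliest = 112, winner (lex tiebreak) = job_B

Answer: job_B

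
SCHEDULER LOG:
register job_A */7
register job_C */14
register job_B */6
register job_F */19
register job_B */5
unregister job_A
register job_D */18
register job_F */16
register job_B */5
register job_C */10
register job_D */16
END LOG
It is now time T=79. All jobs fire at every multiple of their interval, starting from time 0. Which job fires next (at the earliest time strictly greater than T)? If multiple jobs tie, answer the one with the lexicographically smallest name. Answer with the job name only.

Op 1: register job_A */7 -> active={job_A:*/7}
Op 2: register job_C */14 -> active={job_A:*/7, job_C:*/14}
Op 3: register job_B */6 -> active={job_A:*/7, job_B:*/6, job_C:*/14}
Op 4: register job_F */19 -> active={job_A:*/7, job_B:*/6, job_C:*/14, job_F:*/19}
Op 5: register job_B */5 -> active={job_A:*/7, job_B:*/5, job_C:*/14, job_F:*/19}
Op 6: unregister job_A -> active={job_B:*/5, job_C:*/14, job_F:*/19}
Op 7: register job_D */18 -> active={job_B:*/5, job_C:*/14, job_D:*/18, job_F:*/19}
Op 8: register job_F */16 -> active={job_B:*/5, job_C:*/14, job_D:*/18, job_F:*/16}
Op 9: register job_B */5 -> active={job_B:*/5, job_C:*/14, job_D:*/18, job_F:*/16}
Op 10: register job_C */10 -> active={job_B:*/5, job_C:*/10, job_D:*/18, job_F:*/16}
Op 11: register job_D */16 -> active={job_B:*/5, job_C:*/10, job_D:*/16, job_F:*/16}
  job_B: interval 5, next fire after T=79 is 80
  job_C: interval 10, next fire after T=79 is 80
  job_D: interval 16, next fire after T=79 is 80
  job_F: interval 16, next fire after T=79 is 80
Earliest = 80, winner (lex tiebreak) = job_B

Answer: job_B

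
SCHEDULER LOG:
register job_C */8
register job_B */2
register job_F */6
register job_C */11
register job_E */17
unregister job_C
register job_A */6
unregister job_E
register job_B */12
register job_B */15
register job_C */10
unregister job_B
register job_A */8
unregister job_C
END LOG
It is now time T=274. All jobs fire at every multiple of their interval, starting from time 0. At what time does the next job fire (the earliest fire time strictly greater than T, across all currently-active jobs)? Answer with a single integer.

Op 1: register job_C */8 -> active={job_C:*/8}
Op 2: register job_B */2 -> active={job_B:*/2, job_C:*/8}
Op 3: register job_F */6 -> active={job_B:*/2, job_C:*/8, job_F:*/6}
Op 4: register job_C */11 -> active={job_B:*/2, job_C:*/11, job_F:*/6}
Op 5: register job_E */17 -> active={job_B:*/2, job_C:*/11, job_E:*/17, job_F:*/6}
Op 6: unregister job_C -> active={job_B:*/2, job_E:*/17, job_F:*/6}
Op 7: register job_A */6 -> active={job_A:*/6, job_B:*/2, job_E:*/17, job_F:*/6}
Op 8: unregister job_E -> active={job_A:*/6, job_B:*/2, job_F:*/6}
Op 9: register job_B */12 -> active={job_A:*/6, job_B:*/12, job_F:*/6}
Op 10: register job_B */15 -> active={job_A:*/6, job_B:*/15, job_F:*/6}
Op 11: register job_C */10 -> active={job_A:*/6, job_B:*/15, job_C:*/10, job_F:*/6}
Op 12: unregister job_B -> active={job_A:*/6, job_C:*/10, job_F:*/6}
Op 13: register job_A */8 -> active={job_A:*/8, job_C:*/10, job_F:*/6}
Op 14: unregister job_C -> active={job_A:*/8, job_F:*/6}
  job_A: interval 8, next fire after T=274 is 280
  job_F: interval 6, next fire after T=274 is 276
Earliest fire time = 276 (job job_F)

Answer: 276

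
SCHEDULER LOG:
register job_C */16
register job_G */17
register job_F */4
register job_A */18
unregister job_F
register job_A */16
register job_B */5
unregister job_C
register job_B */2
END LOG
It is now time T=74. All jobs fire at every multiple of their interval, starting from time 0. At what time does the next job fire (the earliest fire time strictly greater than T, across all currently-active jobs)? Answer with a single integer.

Answer: 76

Derivation:
Op 1: register job_C */16 -> active={job_C:*/16}
Op 2: register job_G */17 -> active={job_C:*/16, job_G:*/17}
Op 3: register job_F */4 -> active={job_C:*/16, job_F:*/4, job_G:*/17}
Op 4: register job_A */18 -> active={job_A:*/18, job_C:*/16, job_F:*/4, job_G:*/17}
Op 5: unregister job_F -> active={job_A:*/18, job_C:*/16, job_G:*/17}
Op 6: register job_A */16 -> active={job_A:*/16, job_C:*/16, job_G:*/17}
Op 7: register job_B */5 -> active={job_A:*/16, job_B:*/5, job_C:*/16, job_G:*/17}
Op 8: unregister job_C -> active={job_A:*/16, job_B:*/5, job_G:*/17}
Op 9: register job_B */2 -> active={job_A:*/16, job_B:*/2, job_G:*/17}
  job_A: interval 16, next fire after T=74 is 80
  job_B: interval 2, next fire after T=74 is 76
  job_G: interval 17, next fire after T=74 is 85
Earliest fire time = 76 (job job_B)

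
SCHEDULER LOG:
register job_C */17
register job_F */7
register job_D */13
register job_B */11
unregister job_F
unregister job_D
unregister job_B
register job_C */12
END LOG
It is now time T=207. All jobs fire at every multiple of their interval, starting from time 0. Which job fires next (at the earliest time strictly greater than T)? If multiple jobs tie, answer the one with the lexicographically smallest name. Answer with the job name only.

Answer: job_C

Derivation:
Op 1: register job_C */17 -> active={job_C:*/17}
Op 2: register job_F */7 -> active={job_C:*/17, job_F:*/7}
Op 3: register job_D */13 -> active={job_C:*/17, job_D:*/13, job_F:*/7}
Op 4: register job_B */11 -> active={job_B:*/11, job_C:*/17, job_D:*/13, job_F:*/7}
Op 5: unregister job_F -> active={job_B:*/11, job_C:*/17, job_D:*/13}
Op 6: unregister job_D -> active={job_B:*/11, job_C:*/17}
Op 7: unregister job_B -> active={job_C:*/17}
Op 8: register job_C */12 -> active={job_C:*/12}
  job_C: interval 12, next fire after T=207 is 216
Earliest = 216, winner (lex tiebreak) = job_C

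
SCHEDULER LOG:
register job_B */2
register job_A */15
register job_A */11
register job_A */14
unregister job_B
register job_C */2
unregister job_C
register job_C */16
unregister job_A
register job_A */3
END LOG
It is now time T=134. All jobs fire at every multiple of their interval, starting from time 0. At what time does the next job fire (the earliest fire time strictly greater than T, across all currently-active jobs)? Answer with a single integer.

Answer: 135

Derivation:
Op 1: register job_B */2 -> active={job_B:*/2}
Op 2: register job_A */15 -> active={job_A:*/15, job_B:*/2}
Op 3: register job_A */11 -> active={job_A:*/11, job_B:*/2}
Op 4: register job_A */14 -> active={job_A:*/14, job_B:*/2}
Op 5: unregister job_B -> active={job_A:*/14}
Op 6: register job_C */2 -> active={job_A:*/14, job_C:*/2}
Op 7: unregister job_C -> active={job_A:*/14}
Op 8: register job_C */16 -> active={job_A:*/14, job_C:*/16}
Op 9: unregister job_A -> active={job_C:*/16}
Op 10: register job_A */3 -> active={job_A:*/3, job_C:*/16}
  job_A: interval 3, next fire after T=134 is 135
  job_C: interval 16, next fire after T=134 is 144
Earliest fire time = 135 (job job_A)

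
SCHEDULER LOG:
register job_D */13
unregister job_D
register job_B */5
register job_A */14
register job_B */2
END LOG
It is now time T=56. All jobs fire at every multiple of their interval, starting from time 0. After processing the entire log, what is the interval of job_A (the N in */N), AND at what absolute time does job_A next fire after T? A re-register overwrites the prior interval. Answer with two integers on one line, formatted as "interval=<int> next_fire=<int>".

Answer: interval=14 next_fire=70

Derivation:
Op 1: register job_D */13 -> active={job_D:*/13}
Op 2: unregister job_D -> active={}
Op 3: register job_B */5 -> active={job_B:*/5}
Op 4: register job_A */14 -> active={job_A:*/14, job_B:*/5}
Op 5: register job_B */2 -> active={job_A:*/14, job_B:*/2}
Final interval of job_A = 14
Next fire of job_A after T=56: (56//14+1)*14 = 70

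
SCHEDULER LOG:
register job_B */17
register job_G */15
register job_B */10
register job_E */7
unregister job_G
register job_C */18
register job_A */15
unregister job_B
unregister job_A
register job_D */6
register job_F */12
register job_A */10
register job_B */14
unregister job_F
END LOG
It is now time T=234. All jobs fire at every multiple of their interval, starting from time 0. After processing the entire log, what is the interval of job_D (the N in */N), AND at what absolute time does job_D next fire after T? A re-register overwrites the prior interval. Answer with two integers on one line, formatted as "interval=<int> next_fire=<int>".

Op 1: register job_B */17 -> active={job_B:*/17}
Op 2: register job_G */15 -> active={job_B:*/17, job_G:*/15}
Op 3: register job_B */10 -> active={job_B:*/10, job_G:*/15}
Op 4: register job_E */7 -> active={job_B:*/10, job_E:*/7, job_G:*/15}
Op 5: unregister job_G -> active={job_B:*/10, job_E:*/7}
Op 6: register job_C */18 -> active={job_B:*/10, job_C:*/18, job_E:*/7}
Op 7: register job_A */15 -> active={job_A:*/15, job_B:*/10, job_C:*/18, job_E:*/7}
Op 8: unregister job_B -> active={job_A:*/15, job_C:*/18, job_E:*/7}
Op 9: unregister job_A -> active={job_C:*/18, job_E:*/7}
Op 10: register job_D */6 -> active={job_C:*/18, job_D:*/6, job_E:*/7}
Op 11: register job_F */12 -> active={job_C:*/18, job_D:*/6, job_E:*/7, job_F:*/12}
Op 12: register job_A */10 -> active={job_A:*/10, job_C:*/18, job_D:*/6, job_E:*/7, job_F:*/12}
Op 13: register job_B */14 -> active={job_A:*/10, job_B:*/14, job_C:*/18, job_D:*/6, job_E:*/7, job_F:*/12}
Op 14: unregister job_F -> active={job_A:*/10, job_B:*/14, job_C:*/18, job_D:*/6, job_E:*/7}
Final interval of job_D = 6
Next fire of job_D after T=234: (234//6+1)*6 = 240

Answer: interval=6 next_fire=240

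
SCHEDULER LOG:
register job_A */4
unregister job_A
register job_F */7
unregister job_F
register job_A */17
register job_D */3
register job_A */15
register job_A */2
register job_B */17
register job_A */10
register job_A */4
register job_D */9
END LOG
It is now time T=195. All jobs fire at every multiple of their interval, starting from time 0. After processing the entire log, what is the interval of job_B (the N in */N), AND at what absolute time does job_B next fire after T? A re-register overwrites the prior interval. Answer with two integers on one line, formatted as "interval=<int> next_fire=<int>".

Op 1: register job_A */4 -> active={job_A:*/4}
Op 2: unregister job_A -> active={}
Op 3: register job_F */7 -> active={job_F:*/7}
Op 4: unregister job_F -> active={}
Op 5: register job_A */17 -> active={job_A:*/17}
Op 6: register job_D */3 -> active={job_A:*/17, job_D:*/3}
Op 7: register job_A */15 -> active={job_A:*/15, job_D:*/3}
Op 8: register job_A */2 -> active={job_A:*/2, job_D:*/3}
Op 9: register job_B */17 -> active={job_A:*/2, job_B:*/17, job_D:*/3}
Op 10: register job_A */10 -> active={job_A:*/10, job_B:*/17, job_D:*/3}
Op 11: register job_A */4 -> active={job_A:*/4, job_B:*/17, job_D:*/3}
Op 12: register job_D */9 -> active={job_A:*/4, job_B:*/17, job_D:*/9}
Final interval of job_B = 17
Next fire of job_B after T=195: (195//17+1)*17 = 204

Answer: interval=17 next_fire=204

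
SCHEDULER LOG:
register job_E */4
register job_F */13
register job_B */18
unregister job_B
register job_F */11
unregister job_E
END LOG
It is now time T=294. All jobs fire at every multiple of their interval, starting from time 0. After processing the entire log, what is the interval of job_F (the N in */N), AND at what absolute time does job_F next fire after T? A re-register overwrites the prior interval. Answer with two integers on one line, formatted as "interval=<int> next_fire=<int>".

Answer: interval=11 next_fire=297

Derivation:
Op 1: register job_E */4 -> active={job_E:*/4}
Op 2: register job_F */13 -> active={job_E:*/4, job_F:*/13}
Op 3: register job_B */18 -> active={job_B:*/18, job_E:*/4, job_F:*/13}
Op 4: unregister job_B -> active={job_E:*/4, job_F:*/13}
Op 5: register job_F */11 -> active={job_E:*/4, job_F:*/11}
Op 6: unregister job_E -> active={job_F:*/11}
Final interval of job_F = 11
Next fire of job_F after T=294: (294//11+1)*11 = 297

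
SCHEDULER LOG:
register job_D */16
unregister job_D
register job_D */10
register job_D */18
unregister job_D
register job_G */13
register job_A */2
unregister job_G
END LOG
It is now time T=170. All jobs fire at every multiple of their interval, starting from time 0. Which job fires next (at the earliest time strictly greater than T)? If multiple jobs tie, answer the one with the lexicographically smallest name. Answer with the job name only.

Op 1: register job_D */16 -> active={job_D:*/16}
Op 2: unregister job_D -> active={}
Op 3: register job_D */10 -> active={job_D:*/10}
Op 4: register job_D */18 -> active={job_D:*/18}
Op 5: unregister job_D -> active={}
Op 6: register job_G */13 -> active={job_G:*/13}
Op 7: register job_A */2 -> active={job_A:*/2, job_G:*/13}
Op 8: unregister job_G -> active={job_A:*/2}
  job_A: interval 2, next fire after T=170 is 172
Earliest = 172, winner (lex tiebreak) = job_A

Answer: job_A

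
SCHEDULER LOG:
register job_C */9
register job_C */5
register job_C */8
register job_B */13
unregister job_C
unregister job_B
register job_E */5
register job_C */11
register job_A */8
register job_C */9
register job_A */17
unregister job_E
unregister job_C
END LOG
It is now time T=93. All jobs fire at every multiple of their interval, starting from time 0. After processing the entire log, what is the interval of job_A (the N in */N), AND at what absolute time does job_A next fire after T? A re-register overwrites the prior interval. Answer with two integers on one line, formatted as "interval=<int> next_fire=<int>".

Op 1: register job_C */9 -> active={job_C:*/9}
Op 2: register job_C */5 -> active={job_C:*/5}
Op 3: register job_C */8 -> active={job_C:*/8}
Op 4: register job_B */13 -> active={job_B:*/13, job_C:*/8}
Op 5: unregister job_C -> active={job_B:*/13}
Op 6: unregister job_B -> active={}
Op 7: register job_E */5 -> active={job_E:*/5}
Op 8: register job_C */11 -> active={job_C:*/11, job_E:*/5}
Op 9: register job_A */8 -> active={job_A:*/8, job_C:*/11, job_E:*/5}
Op 10: register job_C */9 -> active={job_A:*/8, job_C:*/9, job_E:*/5}
Op 11: register job_A */17 -> active={job_A:*/17, job_C:*/9, job_E:*/5}
Op 12: unregister job_E -> active={job_A:*/17, job_C:*/9}
Op 13: unregister job_C -> active={job_A:*/17}
Final interval of job_A = 17
Next fire of job_A after T=93: (93//17+1)*17 = 102

Answer: interval=17 next_fire=102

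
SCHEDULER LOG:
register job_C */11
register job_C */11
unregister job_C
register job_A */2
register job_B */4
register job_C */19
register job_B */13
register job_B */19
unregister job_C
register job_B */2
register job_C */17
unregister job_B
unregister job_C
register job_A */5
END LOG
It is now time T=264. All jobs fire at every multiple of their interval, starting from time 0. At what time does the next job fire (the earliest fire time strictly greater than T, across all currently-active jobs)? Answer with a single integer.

Answer: 265

Derivation:
Op 1: register job_C */11 -> active={job_C:*/11}
Op 2: register job_C */11 -> active={job_C:*/11}
Op 3: unregister job_C -> active={}
Op 4: register job_A */2 -> active={job_A:*/2}
Op 5: register job_B */4 -> active={job_A:*/2, job_B:*/4}
Op 6: register job_C */19 -> active={job_A:*/2, job_B:*/4, job_C:*/19}
Op 7: register job_B */13 -> active={job_A:*/2, job_B:*/13, job_C:*/19}
Op 8: register job_B */19 -> active={job_A:*/2, job_B:*/19, job_C:*/19}
Op 9: unregister job_C -> active={job_A:*/2, job_B:*/19}
Op 10: register job_B */2 -> active={job_A:*/2, job_B:*/2}
Op 11: register job_C */17 -> active={job_A:*/2, job_B:*/2, job_C:*/17}
Op 12: unregister job_B -> active={job_A:*/2, job_C:*/17}
Op 13: unregister job_C -> active={job_A:*/2}
Op 14: register job_A */5 -> active={job_A:*/5}
  job_A: interval 5, next fire after T=264 is 265
Earliest fire time = 265 (job job_A)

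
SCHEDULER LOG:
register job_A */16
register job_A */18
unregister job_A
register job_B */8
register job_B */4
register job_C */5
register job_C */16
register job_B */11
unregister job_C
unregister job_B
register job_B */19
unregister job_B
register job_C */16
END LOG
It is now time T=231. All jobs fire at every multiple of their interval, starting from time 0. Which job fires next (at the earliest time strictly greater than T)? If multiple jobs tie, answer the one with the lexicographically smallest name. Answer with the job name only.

Op 1: register job_A */16 -> active={job_A:*/16}
Op 2: register job_A */18 -> active={job_A:*/18}
Op 3: unregister job_A -> active={}
Op 4: register job_B */8 -> active={job_B:*/8}
Op 5: register job_B */4 -> active={job_B:*/4}
Op 6: register job_C */5 -> active={job_B:*/4, job_C:*/5}
Op 7: register job_C */16 -> active={job_B:*/4, job_C:*/16}
Op 8: register job_B */11 -> active={job_B:*/11, job_C:*/16}
Op 9: unregister job_C -> active={job_B:*/11}
Op 10: unregister job_B -> active={}
Op 11: register job_B */19 -> active={job_B:*/19}
Op 12: unregister job_B -> active={}
Op 13: register job_C */16 -> active={job_C:*/16}
  job_C: interval 16, next fire after T=231 is 240
Earliest = 240, winner (lex tiebreak) = job_C

Answer: job_C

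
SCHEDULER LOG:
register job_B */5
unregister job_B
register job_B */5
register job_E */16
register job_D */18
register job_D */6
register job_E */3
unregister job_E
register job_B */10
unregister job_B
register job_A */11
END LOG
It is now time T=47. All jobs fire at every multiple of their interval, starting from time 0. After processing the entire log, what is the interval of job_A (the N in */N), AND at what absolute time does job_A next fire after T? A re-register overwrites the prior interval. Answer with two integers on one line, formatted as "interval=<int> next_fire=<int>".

Op 1: register job_B */5 -> active={job_B:*/5}
Op 2: unregister job_B -> active={}
Op 3: register job_B */5 -> active={job_B:*/5}
Op 4: register job_E */16 -> active={job_B:*/5, job_E:*/16}
Op 5: register job_D */18 -> active={job_B:*/5, job_D:*/18, job_E:*/16}
Op 6: register job_D */6 -> active={job_B:*/5, job_D:*/6, job_E:*/16}
Op 7: register job_E */3 -> active={job_B:*/5, job_D:*/6, job_E:*/3}
Op 8: unregister job_E -> active={job_B:*/5, job_D:*/6}
Op 9: register job_B */10 -> active={job_B:*/10, job_D:*/6}
Op 10: unregister job_B -> active={job_D:*/6}
Op 11: register job_A */11 -> active={job_A:*/11, job_D:*/6}
Final interval of job_A = 11
Next fire of job_A after T=47: (47//11+1)*11 = 55

Answer: interval=11 next_fire=55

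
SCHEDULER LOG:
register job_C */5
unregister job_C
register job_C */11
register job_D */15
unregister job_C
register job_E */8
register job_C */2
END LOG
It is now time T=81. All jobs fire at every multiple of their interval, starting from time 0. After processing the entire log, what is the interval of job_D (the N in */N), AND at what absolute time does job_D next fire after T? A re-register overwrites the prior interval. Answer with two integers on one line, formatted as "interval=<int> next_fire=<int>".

Op 1: register job_C */5 -> active={job_C:*/5}
Op 2: unregister job_C -> active={}
Op 3: register job_C */11 -> active={job_C:*/11}
Op 4: register job_D */15 -> active={job_C:*/11, job_D:*/15}
Op 5: unregister job_C -> active={job_D:*/15}
Op 6: register job_E */8 -> active={job_D:*/15, job_E:*/8}
Op 7: register job_C */2 -> active={job_C:*/2, job_D:*/15, job_E:*/8}
Final interval of job_D = 15
Next fire of job_D after T=81: (81//15+1)*15 = 90

Answer: interval=15 next_fire=90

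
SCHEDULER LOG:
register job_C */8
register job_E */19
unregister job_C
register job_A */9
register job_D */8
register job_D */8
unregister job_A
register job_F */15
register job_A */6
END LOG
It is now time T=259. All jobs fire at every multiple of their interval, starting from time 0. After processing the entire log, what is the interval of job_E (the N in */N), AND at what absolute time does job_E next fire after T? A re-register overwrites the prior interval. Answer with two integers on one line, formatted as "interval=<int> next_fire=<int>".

Op 1: register job_C */8 -> active={job_C:*/8}
Op 2: register job_E */19 -> active={job_C:*/8, job_E:*/19}
Op 3: unregister job_C -> active={job_E:*/19}
Op 4: register job_A */9 -> active={job_A:*/9, job_E:*/19}
Op 5: register job_D */8 -> active={job_A:*/9, job_D:*/8, job_E:*/19}
Op 6: register job_D */8 -> active={job_A:*/9, job_D:*/8, job_E:*/19}
Op 7: unregister job_A -> active={job_D:*/8, job_E:*/19}
Op 8: register job_F */15 -> active={job_D:*/8, job_E:*/19, job_F:*/15}
Op 9: register job_A */6 -> active={job_A:*/6, job_D:*/8, job_E:*/19, job_F:*/15}
Final interval of job_E = 19
Next fire of job_E after T=259: (259//19+1)*19 = 266

Answer: interval=19 next_fire=266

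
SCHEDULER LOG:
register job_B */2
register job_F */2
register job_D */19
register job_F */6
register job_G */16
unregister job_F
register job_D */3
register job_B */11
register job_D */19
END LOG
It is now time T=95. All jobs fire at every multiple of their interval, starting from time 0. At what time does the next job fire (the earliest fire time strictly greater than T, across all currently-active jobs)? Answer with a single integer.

Answer: 96

Derivation:
Op 1: register job_B */2 -> active={job_B:*/2}
Op 2: register job_F */2 -> active={job_B:*/2, job_F:*/2}
Op 3: register job_D */19 -> active={job_B:*/2, job_D:*/19, job_F:*/2}
Op 4: register job_F */6 -> active={job_B:*/2, job_D:*/19, job_F:*/6}
Op 5: register job_G */16 -> active={job_B:*/2, job_D:*/19, job_F:*/6, job_G:*/16}
Op 6: unregister job_F -> active={job_B:*/2, job_D:*/19, job_G:*/16}
Op 7: register job_D */3 -> active={job_B:*/2, job_D:*/3, job_G:*/16}
Op 8: register job_B */11 -> active={job_B:*/11, job_D:*/3, job_G:*/16}
Op 9: register job_D */19 -> active={job_B:*/11, job_D:*/19, job_G:*/16}
  job_B: interval 11, next fire after T=95 is 99
  job_D: interval 19, next fire after T=95 is 114
  job_G: interval 16, next fire after T=95 is 96
Earliest fire time = 96 (job job_G)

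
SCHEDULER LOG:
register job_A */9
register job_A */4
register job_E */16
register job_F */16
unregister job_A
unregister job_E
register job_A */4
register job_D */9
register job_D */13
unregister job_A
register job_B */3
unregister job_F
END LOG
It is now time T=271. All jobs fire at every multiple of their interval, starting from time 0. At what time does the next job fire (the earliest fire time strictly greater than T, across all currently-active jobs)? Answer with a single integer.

Answer: 273

Derivation:
Op 1: register job_A */9 -> active={job_A:*/9}
Op 2: register job_A */4 -> active={job_A:*/4}
Op 3: register job_E */16 -> active={job_A:*/4, job_E:*/16}
Op 4: register job_F */16 -> active={job_A:*/4, job_E:*/16, job_F:*/16}
Op 5: unregister job_A -> active={job_E:*/16, job_F:*/16}
Op 6: unregister job_E -> active={job_F:*/16}
Op 7: register job_A */4 -> active={job_A:*/4, job_F:*/16}
Op 8: register job_D */9 -> active={job_A:*/4, job_D:*/9, job_F:*/16}
Op 9: register job_D */13 -> active={job_A:*/4, job_D:*/13, job_F:*/16}
Op 10: unregister job_A -> active={job_D:*/13, job_F:*/16}
Op 11: register job_B */3 -> active={job_B:*/3, job_D:*/13, job_F:*/16}
Op 12: unregister job_F -> active={job_B:*/3, job_D:*/13}
  job_B: interval 3, next fire after T=271 is 273
  job_D: interval 13, next fire after T=271 is 273
Earliest fire time = 273 (job job_B)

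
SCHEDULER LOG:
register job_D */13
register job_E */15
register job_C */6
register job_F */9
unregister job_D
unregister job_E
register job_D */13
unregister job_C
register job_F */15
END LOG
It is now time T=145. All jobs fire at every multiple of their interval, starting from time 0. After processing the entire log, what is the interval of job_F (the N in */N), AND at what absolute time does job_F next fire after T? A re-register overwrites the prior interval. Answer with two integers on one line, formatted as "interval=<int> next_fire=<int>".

Answer: interval=15 next_fire=150

Derivation:
Op 1: register job_D */13 -> active={job_D:*/13}
Op 2: register job_E */15 -> active={job_D:*/13, job_E:*/15}
Op 3: register job_C */6 -> active={job_C:*/6, job_D:*/13, job_E:*/15}
Op 4: register job_F */9 -> active={job_C:*/6, job_D:*/13, job_E:*/15, job_F:*/9}
Op 5: unregister job_D -> active={job_C:*/6, job_E:*/15, job_F:*/9}
Op 6: unregister job_E -> active={job_C:*/6, job_F:*/9}
Op 7: register job_D */13 -> active={job_C:*/6, job_D:*/13, job_F:*/9}
Op 8: unregister job_C -> active={job_D:*/13, job_F:*/9}
Op 9: register job_F */15 -> active={job_D:*/13, job_F:*/15}
Final interval of job_F = 15
Next fire of job_F after T=145: (145//15+1)*15 = 150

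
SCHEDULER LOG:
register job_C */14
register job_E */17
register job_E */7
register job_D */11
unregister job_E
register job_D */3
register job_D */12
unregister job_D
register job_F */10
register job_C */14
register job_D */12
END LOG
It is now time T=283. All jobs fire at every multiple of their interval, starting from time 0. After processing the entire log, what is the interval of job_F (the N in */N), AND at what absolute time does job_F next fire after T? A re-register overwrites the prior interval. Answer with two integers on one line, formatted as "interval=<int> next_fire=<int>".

Answer: interval=10 next_fire=290

Derivation:
Op 1: register job_C */14 -> active={job_C:*/14}
Op 2: register job_E */17 -> active={job_C:*/14, job_E:*/17}
Op 3: register job_E */7 -> active={job_C:*/14, job_E:*/7}
Op 4: register job_D */11 -> active={job_C:*/14, job_D:*/11, job_E:*/7}
Op 5: unregister job_E -> active={job_C:*/14, job_D:*/11}
Op 6: register job_D */3 -> active={job_C:*/14, job_D:*/3}
Op 7: register job_D */12 -> active={job_C:*/14, job_D:*/12}
Op 8: unregister job_D -> active={job_C:*/14}
Op 9: register job_F */10 -> active={job_C:*/14, job_F:*/10}
Op 10: register job_C */14 -> active={job_C:*/14, job_F:*/10}
Op 11: register job_D */12 -> active={job_C:*/14, job_D:*/12, job_F:*/10}
Final interval of job_F = 10
Next fire of job_F after T=283: (283//10+1)*10 = 290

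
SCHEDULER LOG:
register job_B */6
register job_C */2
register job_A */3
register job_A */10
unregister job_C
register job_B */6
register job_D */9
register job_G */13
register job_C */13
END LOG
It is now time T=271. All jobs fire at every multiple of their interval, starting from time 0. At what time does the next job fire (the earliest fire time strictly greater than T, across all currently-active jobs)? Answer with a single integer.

Answer: 273

Derivation:
Op 1: register job_B */6 -> active={job_B:*/6}
Op 2: register job_C */2 -> active={job_B:*/6, job_C:*/2}
Op 3: register job_A */3 -> active={job_A:*/3, job_B:*/6, job_C:*/2}
Op 4: register job_A */10 -> active={job_A:*/10, job_B:*/6, job_C:*/2}
Op 5: unregister job_C -> active={job_A:*/10, job_B:*/6}
Op 6: register job_B */6 -> active={job_A:*/10, job_B:*/6}
Op 7: register job_D */9 -> active={job_A:*/10, job_B:*/6, job_D:*/9}
Op 8: register job_G */13 -> active={job_A:*/10, job_B:*/6, job_D:*/9, job_G:*/13}
Op 9: register job_C */13 -> active={job_A:*/10, job_B:*/6, job_C:*/13, job_D:*/9, job_G:*/13}
  job_A: interval 10, next fire after T=271 is 280
  job_B: interval 6, next fire after T=271 is 276
  job_C: interval 13, next fire after T=271 is 273
  job_D: interval 9, next fire after T=271 is 279
  job_G: interval 13, next fire after T=271 is 273
Earliest fire time = 273 (job job_C)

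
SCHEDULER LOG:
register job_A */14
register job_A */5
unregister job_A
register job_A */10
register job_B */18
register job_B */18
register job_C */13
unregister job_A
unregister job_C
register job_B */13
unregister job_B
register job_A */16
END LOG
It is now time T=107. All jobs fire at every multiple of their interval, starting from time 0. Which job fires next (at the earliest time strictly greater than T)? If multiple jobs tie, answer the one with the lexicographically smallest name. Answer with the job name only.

Answer: job_A

Derivation:
Op 1: register job_A */14 -> active={job_A:*/14}
Op 2: register job_A */5 -> active={job_A:*/5}
Op 3: unregister job_A -> active={}
Op 4: register job_A */10 -> active={job_A:*/10}
Op 5: register job_B */18 -> active={job_A:*/10, job_B:*/18}
Op 6: register job_B */18 -> active={job_A:*/10, job_B:*/18}
Op 7: register job_C */13 -> active={job_A:*/10, job_B:*/18, job_C:*/13}
Op 8: unregister job_A -> active={job_B:*/18, job_C:*/13}
Op 9: unregister job_C -> active={job_B:*/18}
Op 10: register job_B */13 -> active={job_B:*/13}
Op 11: unregister job_B -> active={}
Op 12: register job_A */16 -> active={job_A:*/16}
  job_A: interval 16, next fire after T=107 is 112
Earliest = 112, winner (lex tiebreak) = job_A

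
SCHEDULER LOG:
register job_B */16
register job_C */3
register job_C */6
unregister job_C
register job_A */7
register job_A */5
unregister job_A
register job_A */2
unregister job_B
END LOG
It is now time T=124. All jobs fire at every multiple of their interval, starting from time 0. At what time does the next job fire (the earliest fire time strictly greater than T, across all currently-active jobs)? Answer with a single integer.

Answer: 126

Derivation:
Op 1: register job_B */16 -> active={job_B:*/16}
Op 2: register job_C */3 -> active={job_B:*/16, job_C:*/3}
Op 3: register job_C */6 -> active={job_B:*/16, job_C:*/6}
Op 4: unregister job_C -> active={job_B:*/16}
Op 5: register job_A */7 -> active={job_A:*/7, job_B:*/16}
Op 6: register job_A */5 -> active={job_A:*/5, job_B:*/16}
Op 7: unregister job_A -> active={job_B:*/16}
Op 8: register job_A */2 -> active={job_A:*/2, job_B:*/16}
Op 9: unregister job_B -> active={job_A:*/2}
  job_A: interval 2, next fire after T=124 is 126
Earliest fire time = 126 (job job_A)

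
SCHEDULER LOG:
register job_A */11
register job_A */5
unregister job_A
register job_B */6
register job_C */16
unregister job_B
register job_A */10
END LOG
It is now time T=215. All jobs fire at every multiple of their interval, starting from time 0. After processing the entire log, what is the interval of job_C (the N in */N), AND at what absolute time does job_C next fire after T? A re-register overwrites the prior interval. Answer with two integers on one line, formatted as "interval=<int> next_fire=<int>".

Op 1: register job_A */11 -> active={job_A:*/11}
Op 2: register job_A */5 -> active={job_A:*/5}
Op 3: unregister job_A -> active={}
Op 4: register job_B */6 -> active={job_B:*/6}
Op 5: register job_C */16 -> active={job_B:*/6, job_C:*/16}
Op 6: unregister job_B -> active={job_C:*/16}
Op 7: register job_A */10 -> active={job_A:*/10, job_C:*/16}
Final interval of job_C = 16
Next fire of job_C after T=215: (215//16+1)*16 = 224

Answer: interval=16 next_fire=224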